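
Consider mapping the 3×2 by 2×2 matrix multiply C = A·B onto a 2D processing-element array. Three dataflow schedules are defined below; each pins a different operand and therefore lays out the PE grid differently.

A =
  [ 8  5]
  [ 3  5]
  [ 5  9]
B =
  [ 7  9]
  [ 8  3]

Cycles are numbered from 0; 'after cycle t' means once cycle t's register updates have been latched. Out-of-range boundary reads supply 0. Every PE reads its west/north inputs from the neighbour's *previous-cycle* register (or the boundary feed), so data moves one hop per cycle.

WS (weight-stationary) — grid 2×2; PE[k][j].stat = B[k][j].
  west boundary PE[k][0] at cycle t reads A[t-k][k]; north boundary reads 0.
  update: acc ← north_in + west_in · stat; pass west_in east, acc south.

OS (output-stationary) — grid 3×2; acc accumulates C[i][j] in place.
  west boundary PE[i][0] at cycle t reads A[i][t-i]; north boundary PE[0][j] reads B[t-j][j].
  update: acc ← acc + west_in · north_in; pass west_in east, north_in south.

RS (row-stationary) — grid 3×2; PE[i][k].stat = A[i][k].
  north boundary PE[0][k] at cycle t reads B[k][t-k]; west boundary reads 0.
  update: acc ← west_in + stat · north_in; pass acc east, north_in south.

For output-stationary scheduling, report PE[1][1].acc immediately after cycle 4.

PE[1][1].acc = 42

OS on a 3×2 grid — tracing PE[1][1] and its feeders:
  cycle 0: PE[0][1] → acc 0, east 0, south 0
  cycle 0: PE[1][0] → acc 0, east 0, south 0
  cycle 0: PE[1][1] → acc 0, east 0, south 0
  cycle 1: PE[0][1] → acc 72, east 8, south 9
  cycle 1: PE[1][0] → acc 21, east 3, south 7
  cycle 1: PE[1][1] → acc 0, east 0, south 0
  cycle 2: PE[0][1] → acc 87, east 5, south 3
  cycle 2: PE[1][0] → acc 61, east 5, south 8
  cycle 2: PE[1][1] → acc 27, east 3, south 9
  cycle 3: PE[0][1] → acc 87, east 0, south 0
  cycle 3: PE[1][0] → acc 61, east 0, south 0
  cycle 3: PE[1][1] → acc 42, east 5, south 3
  cycle 4: PE[0][1] → acc 87, east 0, south 0
  cycle 4: PE[1][0] → acc 61, east 0, south 0
  cycle 4: PE[1][1] → acc 42, east 0, south 0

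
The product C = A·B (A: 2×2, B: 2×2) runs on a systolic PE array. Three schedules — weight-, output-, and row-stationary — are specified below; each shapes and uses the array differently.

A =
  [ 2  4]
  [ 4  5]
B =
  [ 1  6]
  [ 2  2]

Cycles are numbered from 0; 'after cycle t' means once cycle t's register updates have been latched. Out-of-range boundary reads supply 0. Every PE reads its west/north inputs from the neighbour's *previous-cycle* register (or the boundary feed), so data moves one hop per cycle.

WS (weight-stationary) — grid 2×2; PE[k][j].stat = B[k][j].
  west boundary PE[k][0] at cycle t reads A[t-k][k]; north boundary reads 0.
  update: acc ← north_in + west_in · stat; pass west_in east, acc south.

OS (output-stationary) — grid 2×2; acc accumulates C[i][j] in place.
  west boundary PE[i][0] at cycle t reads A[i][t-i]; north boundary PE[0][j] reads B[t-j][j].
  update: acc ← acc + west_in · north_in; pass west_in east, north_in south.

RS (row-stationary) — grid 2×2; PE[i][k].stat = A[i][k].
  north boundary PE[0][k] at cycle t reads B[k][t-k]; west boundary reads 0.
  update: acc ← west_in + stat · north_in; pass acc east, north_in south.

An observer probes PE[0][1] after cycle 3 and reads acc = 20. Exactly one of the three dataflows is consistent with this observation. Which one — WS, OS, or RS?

dataflow = OS

— WS: 2×2; PE[0][1] trace:
  step 0 · PE0,1: acc=0; fwd→0 fwd↓0
  step 1 · PE0,1: acc=12; fwd→2 fwd↓12
  step 2 · PE0,1: acc=24; fwd→4 fwd↓24
  step 3 · PE0,1: acc=0; fwd→0 fwd↓0
— OS: 2×2; PE[0][1] trace:
  step 0 · PE0,1: acc=0; fwd→0 fwd↓0
  step 1 · PE0,1: acc=12; fwd→2 fwd↓6
  step 2 · PE0,1: acc=20; fwd→4 fwd↓2
  step 3 · PE0,1: acc=20; fwd→0 fwd↓0
— RS: 2×2; PE[0][1] trace:
  step 0 · PE0,1: acc=0; fwd→0 fwd↓0
  step 1 · PE0,1: acc=10; fwd→10 fwd↓2
  step 2 · PE0,1: acc=20; fwd→20 fwd↓2
  step 3 · PE0,1: acc=0; fwd→0 fwd↓0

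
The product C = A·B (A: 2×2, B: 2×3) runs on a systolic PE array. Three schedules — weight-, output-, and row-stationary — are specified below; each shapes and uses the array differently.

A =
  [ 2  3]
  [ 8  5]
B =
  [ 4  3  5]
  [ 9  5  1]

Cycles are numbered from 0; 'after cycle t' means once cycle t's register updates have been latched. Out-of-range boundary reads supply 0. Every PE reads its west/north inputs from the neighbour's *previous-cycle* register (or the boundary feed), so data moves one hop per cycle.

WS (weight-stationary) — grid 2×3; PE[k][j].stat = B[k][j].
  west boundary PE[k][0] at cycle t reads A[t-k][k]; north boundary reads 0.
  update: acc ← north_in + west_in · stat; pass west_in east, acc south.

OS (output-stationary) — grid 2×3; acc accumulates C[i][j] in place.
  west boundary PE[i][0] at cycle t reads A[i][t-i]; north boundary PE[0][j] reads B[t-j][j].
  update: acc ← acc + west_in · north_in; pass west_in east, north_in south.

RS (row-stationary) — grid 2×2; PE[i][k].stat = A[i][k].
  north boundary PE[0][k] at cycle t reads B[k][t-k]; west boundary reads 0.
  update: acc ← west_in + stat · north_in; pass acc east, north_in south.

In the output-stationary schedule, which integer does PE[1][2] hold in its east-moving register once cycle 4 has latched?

register = 5

OS 2×3: PE[1][2] cycle-by-cycle (with neighbour feeds):
  [0] (0,2) acc=0 (h:0 v:0)
  [0] (1,1) acc=0 (h:0 v:0)
  [0] (1,2) acc=0 (h:0 v:0)
  [1] (0,2) acc=0 (h:0 v:0)
  [1] (1,1) acc=0 (h:0 v:0)
  [1] (1,2) acc=0 (h:0 v:0)
  [2] (0,2) acc=10 (h:2 v:5)
  [2] (1,1) acc=24 (h:8 v:3)
  [2] (1,2) acc=0 (h:0 v:0)
  [3] (0,2) acc=13 (h:3 v:1)
  [3] (1,1) acc=49 (h:5 v:5)
  [3] (1,2) acc=40 (h:8 v:5)
  [4] (0,2) acc=13 (h:0 v:0)
  [4] (1,1) acc=49 (h:0 v:0)
  [4] (1,2) acc=45 (h:5 v:1)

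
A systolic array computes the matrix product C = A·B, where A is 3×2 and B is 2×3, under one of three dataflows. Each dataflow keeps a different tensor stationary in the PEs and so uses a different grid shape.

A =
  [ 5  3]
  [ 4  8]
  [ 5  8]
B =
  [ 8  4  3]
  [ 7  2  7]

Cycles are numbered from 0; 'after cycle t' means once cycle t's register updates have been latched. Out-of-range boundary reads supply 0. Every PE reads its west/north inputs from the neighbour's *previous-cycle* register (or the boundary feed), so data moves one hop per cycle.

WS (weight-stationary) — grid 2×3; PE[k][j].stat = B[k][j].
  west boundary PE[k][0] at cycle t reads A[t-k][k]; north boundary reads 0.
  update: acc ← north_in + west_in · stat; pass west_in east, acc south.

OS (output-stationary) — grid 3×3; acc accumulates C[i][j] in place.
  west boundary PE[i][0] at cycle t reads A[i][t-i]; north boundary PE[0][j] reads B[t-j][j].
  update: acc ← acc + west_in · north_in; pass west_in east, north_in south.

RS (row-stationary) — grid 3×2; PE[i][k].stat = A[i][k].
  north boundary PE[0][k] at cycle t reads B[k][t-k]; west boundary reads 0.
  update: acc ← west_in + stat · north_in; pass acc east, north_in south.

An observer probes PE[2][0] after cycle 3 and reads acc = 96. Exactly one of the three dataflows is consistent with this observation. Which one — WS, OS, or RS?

dataflow = OS

WS: PE[2][0] is outside its 2×3 grid.
Under OS (3×3), PE[2][0]:
  c0 r2c0: 0 / 0 / 0
  c1 r2c0: 0 / 0 / 0
  c2 r2c0: 40 / 5 / 8
  c3 r2c0: 96 / 8 / 7
Under RS (3×2), PE[2][0]:
  c0 r2c0: 0 / 0 / 0
  c1 r2c0: 0 / 0 / 0
  c2 r2c0: 40 / 40 / 8
  c3 r2c0: 20 / 20 / 4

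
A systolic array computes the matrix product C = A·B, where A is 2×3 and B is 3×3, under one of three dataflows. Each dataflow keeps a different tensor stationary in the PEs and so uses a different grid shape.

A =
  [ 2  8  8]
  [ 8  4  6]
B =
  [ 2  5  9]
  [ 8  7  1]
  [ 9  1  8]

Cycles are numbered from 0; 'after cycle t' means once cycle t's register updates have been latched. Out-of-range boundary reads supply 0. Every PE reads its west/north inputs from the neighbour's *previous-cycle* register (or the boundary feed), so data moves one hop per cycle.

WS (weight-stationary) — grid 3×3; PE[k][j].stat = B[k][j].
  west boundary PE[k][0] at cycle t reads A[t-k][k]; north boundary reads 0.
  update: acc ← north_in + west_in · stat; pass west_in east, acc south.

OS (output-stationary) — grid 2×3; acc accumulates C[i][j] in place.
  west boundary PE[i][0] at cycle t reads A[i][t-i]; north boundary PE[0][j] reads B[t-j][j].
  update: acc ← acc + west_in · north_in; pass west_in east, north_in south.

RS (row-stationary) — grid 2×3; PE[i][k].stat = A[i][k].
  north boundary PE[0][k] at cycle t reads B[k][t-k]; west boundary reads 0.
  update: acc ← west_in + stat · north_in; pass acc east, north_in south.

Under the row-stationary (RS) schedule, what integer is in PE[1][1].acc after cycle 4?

RS (2×3). Following PE[1][1] plus its west/north inputs:
  [0] (0,1) acc=0 (h:0 v:0)
  [0] (1,0) acc=0 (h:0 v:0)
  [0] (1,1) acc=0 (h:0 v:0)
  [1] (0,1) acc=68 (h:68 v:8)
  [1] (1,0) acc=16 (h:16 v:2)
  [1] (1,1) acc=0 (h:0 v:0)
  [2] (0,1) acc=66 (h:66 v:7)
  [2] (1,0) acc=40 (h:40 v:5)
  [2] (1,1) acc=48 (h:48 v:8)
  [3] (0,1) acc=26 (h:26 v:1)
  [3] (1,0) acc=72 (h:72 v:9)
  [3] (1,1) acc=68 (h:68 v:7)
  [4] (0,1) acc=0 (h:0 v:0)
  [4] (1,0) acc=0 (h:0 v:0)
  [4] (1,1) acc=76 (h:76 v:1)

PE[1][1].acc = 76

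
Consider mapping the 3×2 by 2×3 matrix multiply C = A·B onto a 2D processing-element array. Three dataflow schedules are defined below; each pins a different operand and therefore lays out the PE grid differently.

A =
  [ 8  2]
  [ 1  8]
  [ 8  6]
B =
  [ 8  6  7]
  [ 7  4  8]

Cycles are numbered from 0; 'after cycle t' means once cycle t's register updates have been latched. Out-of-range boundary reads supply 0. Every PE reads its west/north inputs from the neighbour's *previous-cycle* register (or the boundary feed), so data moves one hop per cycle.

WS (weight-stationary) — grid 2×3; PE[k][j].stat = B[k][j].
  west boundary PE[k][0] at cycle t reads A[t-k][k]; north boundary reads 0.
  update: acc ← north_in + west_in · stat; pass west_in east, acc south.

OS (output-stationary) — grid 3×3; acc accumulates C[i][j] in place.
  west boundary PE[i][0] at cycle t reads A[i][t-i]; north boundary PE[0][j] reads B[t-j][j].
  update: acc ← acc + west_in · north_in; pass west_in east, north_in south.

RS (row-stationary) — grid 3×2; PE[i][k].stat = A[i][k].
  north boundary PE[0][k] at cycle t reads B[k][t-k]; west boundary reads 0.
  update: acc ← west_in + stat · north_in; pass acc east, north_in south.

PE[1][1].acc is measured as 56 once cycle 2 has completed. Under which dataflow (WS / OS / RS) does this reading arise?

dataflow = WS

— WS: 2×3; PE[1][1] trace:
  [0] (1,1) acc=0 (h:0 v:0)
  [1] (1,1) acc=0 (h:0 v:0)
  [2] (1,1) acc=56 (h:2 v:56)
— OS: 3×3; PE[1][1] trace:
  [0] (1,1) acc=0 (h:0 v:0)
  [1] (1,1) acc=0 (h:0 v:0)
  [2] (1,1) acc=6 (h:1 v:6)
— RS: 3×2; PE[1][1] trace:
  [0] (1,1) acc=0 (h:0 v:0)
  [1] (1,1) acc=0 (h:0 v:0)
  [2] (1,1) acc=64 (h:64 v:7)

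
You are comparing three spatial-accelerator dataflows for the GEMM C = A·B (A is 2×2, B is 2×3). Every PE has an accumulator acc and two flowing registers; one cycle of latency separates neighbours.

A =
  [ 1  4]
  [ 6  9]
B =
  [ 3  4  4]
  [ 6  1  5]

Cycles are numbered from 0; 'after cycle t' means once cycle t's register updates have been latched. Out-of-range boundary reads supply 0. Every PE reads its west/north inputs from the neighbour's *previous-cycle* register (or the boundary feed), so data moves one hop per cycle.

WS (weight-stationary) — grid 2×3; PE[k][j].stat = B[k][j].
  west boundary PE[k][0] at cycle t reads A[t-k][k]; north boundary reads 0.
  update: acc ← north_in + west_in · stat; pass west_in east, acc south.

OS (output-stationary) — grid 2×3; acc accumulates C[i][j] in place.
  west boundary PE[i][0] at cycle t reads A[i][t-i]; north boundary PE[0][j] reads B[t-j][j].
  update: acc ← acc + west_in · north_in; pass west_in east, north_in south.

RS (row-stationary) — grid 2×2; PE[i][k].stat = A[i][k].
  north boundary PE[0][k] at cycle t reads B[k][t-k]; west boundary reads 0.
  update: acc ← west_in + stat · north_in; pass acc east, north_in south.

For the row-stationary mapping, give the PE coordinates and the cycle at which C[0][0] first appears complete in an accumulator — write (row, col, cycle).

Under RS, C[0][0] lands at PE[0][1]:
  step 0 · PE0,1: acc=0; fwd→0 fwd↓0
  step 1 · PE0,1: acc=27; fwd→27 fwd↓6

(row, col, cycle) = (0, 1, 1)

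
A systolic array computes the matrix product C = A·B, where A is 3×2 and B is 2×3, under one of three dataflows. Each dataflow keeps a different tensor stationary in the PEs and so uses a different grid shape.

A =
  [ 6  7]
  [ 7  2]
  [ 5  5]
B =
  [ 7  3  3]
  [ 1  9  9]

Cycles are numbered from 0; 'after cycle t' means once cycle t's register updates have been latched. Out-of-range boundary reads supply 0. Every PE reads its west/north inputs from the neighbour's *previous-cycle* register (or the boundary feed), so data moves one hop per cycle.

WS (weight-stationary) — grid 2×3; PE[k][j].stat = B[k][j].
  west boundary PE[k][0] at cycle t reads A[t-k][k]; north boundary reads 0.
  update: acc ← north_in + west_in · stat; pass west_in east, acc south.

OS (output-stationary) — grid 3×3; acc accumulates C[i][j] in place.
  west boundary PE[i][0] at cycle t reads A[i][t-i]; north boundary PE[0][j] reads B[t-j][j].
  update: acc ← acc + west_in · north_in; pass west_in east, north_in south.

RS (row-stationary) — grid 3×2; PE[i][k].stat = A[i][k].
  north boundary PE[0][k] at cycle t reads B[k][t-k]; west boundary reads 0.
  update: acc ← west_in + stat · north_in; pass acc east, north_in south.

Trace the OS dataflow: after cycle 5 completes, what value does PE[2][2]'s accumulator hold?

Tracing OS — 3×3 array, target PE[2][2]:
  0: (1,2).acc=0  regs=<0,0>
  0: (2,1).acc=0  regs=<0,0>
  0: (2,2).acc=0  regs=<0,0>
  1: (1,2).acc=0  regs=<0,0>
  1: (2,1).acc=0  regs=<0,0>
  1: (2,2).acc=0  regs=<0,0>
  2: (1,2).acc=0  regs=<0,0>
  2: (2,1).acc=0  regs=<0,0>
  2: (2,2).acc=0  regs=<0,0>
  3: (1,2).acc=21  regs=<7,3>
  3: (2,1).acc=15  regs=<5,3>
  3: (2,2).acc=0  regs=<0,0>
  4: (1,2).acc=39  regs=<2,9>
  4: (2,1).acc=60  regs=<5,9>
  4: (2,2).acc=15  regs=<5,3>
  5: (1,2).acc=39  regs=<0,0>
  5: (2,1).acc=60  regs=<0,0>
  5: (2,2).acc=60  regs=<5,9>

PE[2][2].acc = 60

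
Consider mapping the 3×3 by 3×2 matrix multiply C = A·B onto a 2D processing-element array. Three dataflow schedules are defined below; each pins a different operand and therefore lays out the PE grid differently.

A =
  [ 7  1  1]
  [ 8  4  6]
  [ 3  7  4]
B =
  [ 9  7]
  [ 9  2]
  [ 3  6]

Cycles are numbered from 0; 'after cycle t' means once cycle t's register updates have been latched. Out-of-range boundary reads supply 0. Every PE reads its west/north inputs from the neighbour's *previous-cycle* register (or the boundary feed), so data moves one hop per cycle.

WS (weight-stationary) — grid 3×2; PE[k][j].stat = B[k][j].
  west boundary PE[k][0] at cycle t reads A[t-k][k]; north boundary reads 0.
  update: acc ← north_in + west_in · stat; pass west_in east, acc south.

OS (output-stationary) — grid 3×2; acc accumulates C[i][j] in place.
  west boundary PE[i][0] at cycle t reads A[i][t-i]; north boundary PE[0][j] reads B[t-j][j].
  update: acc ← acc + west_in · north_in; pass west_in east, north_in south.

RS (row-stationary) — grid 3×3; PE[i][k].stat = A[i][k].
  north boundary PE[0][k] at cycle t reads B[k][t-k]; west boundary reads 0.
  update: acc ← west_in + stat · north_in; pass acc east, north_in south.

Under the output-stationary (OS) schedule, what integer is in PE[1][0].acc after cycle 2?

PE[1][0].acc = 108

Tracing OS — 3×2 array, target PE[1][0]:
  t=0 PE[0][0]: acc=63 h=7 v=9
  t=0 PE[1][0]: acc=0 h=0 v=0
  t=1 PE[0][0]: acc=72 h=1 v=9
  t=1 PE[1][0]: acc=72 h=8 v=9
  t=2 PE[0][0]: acc=75 h=1 v=3
  t=2 PE[1][0]: acc=108 h=4 v=9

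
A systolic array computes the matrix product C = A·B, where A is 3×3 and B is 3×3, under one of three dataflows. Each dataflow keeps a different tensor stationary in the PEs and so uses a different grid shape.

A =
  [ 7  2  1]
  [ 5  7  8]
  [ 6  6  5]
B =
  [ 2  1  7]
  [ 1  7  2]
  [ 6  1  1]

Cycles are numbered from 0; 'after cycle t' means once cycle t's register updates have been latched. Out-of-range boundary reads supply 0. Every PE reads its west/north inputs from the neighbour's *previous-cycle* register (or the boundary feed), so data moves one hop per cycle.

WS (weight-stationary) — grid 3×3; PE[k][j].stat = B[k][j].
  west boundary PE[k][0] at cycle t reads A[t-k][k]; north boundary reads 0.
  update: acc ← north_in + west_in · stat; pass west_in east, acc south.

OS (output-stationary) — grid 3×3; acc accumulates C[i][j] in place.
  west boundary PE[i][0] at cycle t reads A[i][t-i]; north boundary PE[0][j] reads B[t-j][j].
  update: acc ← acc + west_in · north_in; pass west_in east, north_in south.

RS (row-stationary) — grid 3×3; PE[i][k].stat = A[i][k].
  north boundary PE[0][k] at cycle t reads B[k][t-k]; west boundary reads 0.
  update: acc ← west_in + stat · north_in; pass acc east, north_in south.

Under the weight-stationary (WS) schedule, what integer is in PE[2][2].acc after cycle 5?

PE[2][2].acc = 57

Tracing WS — 3×3 array, target PE[2][2]:
  @0  [1,2]  acc 0  |  →0  ↓0
  @0  [2,1]  acc 0  |  →0  ↓0
  @0  [2,2]  acc 0  |  →0  ↓0
  @1  [1,2]  acc 0  |  →0  ↓0
  @1  [2,1]  acc 0  |  →0  ↓0
  @1  [2,2]  acc 0  |  →0  ↓0
  @2  [1,2]  acc 0  |  →0  ↓0
  @2  [2,1]  acc 0  |  →0  ↓0
  @2  [2,2]  acc 0  |  →0  ↓0
  @3  [1,2]  acc 53  |  →2  ↓53
  @3  [2,1]  acc 22  |  →1  ↓22
  @3  [2,2]  acc 0  |  →0  ↓0
  @4  [1,2]  acc 49  |  →7  ↓49
  @4  [2,1]  acc 62  |  →8  ↓62
  @4  [2,2]  acc 54  |  →1  ↓54
  @5  [1,2]  acc 54  |  →6  ↓54
  @5  [2,1]  acc 53  |  →5  ↓53
  @5  [2,2]  acc 57  |  →8  ↓57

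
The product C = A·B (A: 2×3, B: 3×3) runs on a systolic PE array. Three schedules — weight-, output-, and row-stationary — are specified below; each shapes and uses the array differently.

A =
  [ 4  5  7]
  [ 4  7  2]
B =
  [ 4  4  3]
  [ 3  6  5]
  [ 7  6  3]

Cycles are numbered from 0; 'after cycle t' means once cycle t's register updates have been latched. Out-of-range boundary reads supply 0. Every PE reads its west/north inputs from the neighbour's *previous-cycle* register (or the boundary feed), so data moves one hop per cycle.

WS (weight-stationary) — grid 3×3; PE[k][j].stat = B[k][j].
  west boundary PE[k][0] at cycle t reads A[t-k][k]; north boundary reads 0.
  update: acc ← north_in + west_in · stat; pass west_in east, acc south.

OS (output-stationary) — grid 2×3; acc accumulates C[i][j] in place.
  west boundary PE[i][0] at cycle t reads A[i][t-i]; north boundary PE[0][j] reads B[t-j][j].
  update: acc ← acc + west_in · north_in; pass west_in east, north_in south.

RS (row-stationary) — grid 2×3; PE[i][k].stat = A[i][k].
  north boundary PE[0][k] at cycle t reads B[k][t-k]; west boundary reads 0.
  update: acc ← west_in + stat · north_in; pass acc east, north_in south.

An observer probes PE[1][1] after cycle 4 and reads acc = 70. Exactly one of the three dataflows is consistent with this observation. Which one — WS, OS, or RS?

— WS: 3×3; PE[1][1] trace:
  after 0 — PE[1][1] acc=0, pass-E 0, pass-S 0
  after 1 — PE[1][1] acc=0, pass-E 0, pass-S 0
  after 2 — PE[1][1] acc=46, pass-E 5, pass-S 46
  after 3 — PE[1][1] acc=58, pass-E 7, pass-S 58
  after 4 — PE[1][1] acc=0, pass-E 0, pass-S 0
— OS: 2×3; PE[1][1] trace:
  after 0 — PE[1][1] acc=0, pass-E 0, pass-S 0
  after 1 — PE[1][1] acc=0, pass-E 0, pass-S 0
  after 2 — PE[1][1] acc=16, pass-E 4, pass-S 4
  after 3 — PE[1][1] acc=58, pass-E 7, pass-S 6
  after 4 — PE[1][1] acc=70, pass-E 2, pass-S 6
— RS: 2×3; PE[1][1] trace:
  after 0 — PE[1][1] acc=0, pass-E 0, pass-S 0
  after 1 — PE[1][1] acc=0, pass-E 0, pass-S 0
  after 2 — PE[1][1] acc=37, pass-E 37, pass-S 3
  after 3 — PE[1][1] acc=58, pass-E 58, pass-S 6
  after 4 — PE[1][1] acc=47, pass-E 47, pass-S 5

dataflow = OS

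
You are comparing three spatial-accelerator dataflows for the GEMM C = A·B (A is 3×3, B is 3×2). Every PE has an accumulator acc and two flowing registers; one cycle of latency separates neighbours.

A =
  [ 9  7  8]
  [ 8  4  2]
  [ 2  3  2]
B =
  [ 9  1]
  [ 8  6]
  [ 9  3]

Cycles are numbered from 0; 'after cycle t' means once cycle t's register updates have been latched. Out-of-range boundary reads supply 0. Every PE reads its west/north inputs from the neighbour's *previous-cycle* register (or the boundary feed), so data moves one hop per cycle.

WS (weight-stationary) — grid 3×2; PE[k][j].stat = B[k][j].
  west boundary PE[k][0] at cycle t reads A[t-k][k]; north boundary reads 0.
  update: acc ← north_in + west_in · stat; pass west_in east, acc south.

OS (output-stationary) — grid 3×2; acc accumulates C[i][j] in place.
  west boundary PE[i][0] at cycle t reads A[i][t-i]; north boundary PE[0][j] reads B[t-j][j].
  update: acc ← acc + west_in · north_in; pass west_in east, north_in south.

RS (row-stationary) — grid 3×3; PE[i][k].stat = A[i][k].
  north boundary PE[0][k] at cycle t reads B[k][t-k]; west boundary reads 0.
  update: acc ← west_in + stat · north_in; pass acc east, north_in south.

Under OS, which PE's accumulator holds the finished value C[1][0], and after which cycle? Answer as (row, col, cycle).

OS: C[1][0] accumulates in PE[1][0]:
  cycle 0: PE[1][0] → acc 0, east 0, south 0
  cycle 1: PE[1][0] → acc 72, east 8, south 9
  cycle 2: PE[1][0] → acc 104, east 4, south 8
  cycle 3: PE[1][0] → acc 122, east 2, south 9

(row, col, cycle) = (1, 0, 3)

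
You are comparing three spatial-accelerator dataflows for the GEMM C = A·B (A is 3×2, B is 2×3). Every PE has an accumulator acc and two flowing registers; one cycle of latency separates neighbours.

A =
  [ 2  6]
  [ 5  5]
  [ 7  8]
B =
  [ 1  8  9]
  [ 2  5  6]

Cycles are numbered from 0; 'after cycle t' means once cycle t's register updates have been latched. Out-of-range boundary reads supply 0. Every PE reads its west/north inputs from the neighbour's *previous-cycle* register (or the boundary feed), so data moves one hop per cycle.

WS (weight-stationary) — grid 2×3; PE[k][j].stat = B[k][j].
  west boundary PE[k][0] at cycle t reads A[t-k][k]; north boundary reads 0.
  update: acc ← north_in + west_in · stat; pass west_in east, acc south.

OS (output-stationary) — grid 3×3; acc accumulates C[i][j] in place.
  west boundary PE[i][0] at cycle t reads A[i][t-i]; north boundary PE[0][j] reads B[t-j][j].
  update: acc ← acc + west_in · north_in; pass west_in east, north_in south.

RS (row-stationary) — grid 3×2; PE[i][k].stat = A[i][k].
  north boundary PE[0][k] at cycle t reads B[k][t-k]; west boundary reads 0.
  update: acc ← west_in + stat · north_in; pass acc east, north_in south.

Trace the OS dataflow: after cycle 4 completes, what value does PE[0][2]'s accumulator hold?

OS on a 3×3 grid — tracing PE[0][2] and its feeders:
  after 0 — PE[0][1] acc=0, pass-E 0, pass-S 0
  after 0 — PE[0][2] acc=0, pass-E 0, pass-S 0
  after 1 — PE[0][1] acc=16, pass-E 2, pass-S 8
  after 1 — PE[0][2] acc=0, pass-E 0, pass-S 0
  after 2 — PE[0][1] acc=46, pass-E 6, pass-S 5
  after 2 — PE[0][2] acc=18, pass-E 2, pass-S 9
  after 3 — PE[0][1] acc=46, pass-E 0, pass-S 0
  after 3 — PE[0][2] acc=54, pass-E 6, pass-S 6
  after 4 — PE[0][1] acc=46, pass-E 0, pass-S 0
  after 4 — PE[0][2] acc=54, pass-E 0, pass-S 0

PE[0][2].acc = 54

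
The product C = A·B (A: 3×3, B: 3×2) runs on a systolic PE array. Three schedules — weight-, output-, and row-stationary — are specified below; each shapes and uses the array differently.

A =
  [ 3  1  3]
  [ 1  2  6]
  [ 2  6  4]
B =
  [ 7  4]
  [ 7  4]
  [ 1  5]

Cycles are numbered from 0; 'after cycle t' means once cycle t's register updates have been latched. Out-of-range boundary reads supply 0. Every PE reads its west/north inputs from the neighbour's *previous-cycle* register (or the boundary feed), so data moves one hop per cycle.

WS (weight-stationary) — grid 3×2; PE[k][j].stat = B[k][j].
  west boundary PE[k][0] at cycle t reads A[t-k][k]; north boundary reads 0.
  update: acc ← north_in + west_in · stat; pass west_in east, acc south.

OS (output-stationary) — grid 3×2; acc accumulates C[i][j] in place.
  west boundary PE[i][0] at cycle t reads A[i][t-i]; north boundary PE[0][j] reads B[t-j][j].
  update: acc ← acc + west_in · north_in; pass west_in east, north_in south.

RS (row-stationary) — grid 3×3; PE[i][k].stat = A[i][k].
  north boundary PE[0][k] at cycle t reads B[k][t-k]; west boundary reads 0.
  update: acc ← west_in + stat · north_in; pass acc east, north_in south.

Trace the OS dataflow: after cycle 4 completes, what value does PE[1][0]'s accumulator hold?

OS (3×2). Following PE[1][0] plus its west/north inputs:
  @0  [0,0]  acc 21  |  →3  ↓7
  @0  [1,0]  acc 0  |  →0  ↓0
  @1  [0,0]  acc 28  |  →1  ↓7
  @1  [1,0]  acc 7  |  →1  ↓7
  @2  [0,0]  acc 31  |  →3  ↓1
  @2  [1,0]  acc 21  |  →2  ↓7
  @3  [0,0]  acc 31  |  →0  ↓0
  @3  [1,0]  acc 27  |  →6  ↓1
  @4  [0,0]  acc 31  |  →0  ↓0
  @4  [1,0]  acc 27  |  →0  ↓0

PE[1][0].acc = 27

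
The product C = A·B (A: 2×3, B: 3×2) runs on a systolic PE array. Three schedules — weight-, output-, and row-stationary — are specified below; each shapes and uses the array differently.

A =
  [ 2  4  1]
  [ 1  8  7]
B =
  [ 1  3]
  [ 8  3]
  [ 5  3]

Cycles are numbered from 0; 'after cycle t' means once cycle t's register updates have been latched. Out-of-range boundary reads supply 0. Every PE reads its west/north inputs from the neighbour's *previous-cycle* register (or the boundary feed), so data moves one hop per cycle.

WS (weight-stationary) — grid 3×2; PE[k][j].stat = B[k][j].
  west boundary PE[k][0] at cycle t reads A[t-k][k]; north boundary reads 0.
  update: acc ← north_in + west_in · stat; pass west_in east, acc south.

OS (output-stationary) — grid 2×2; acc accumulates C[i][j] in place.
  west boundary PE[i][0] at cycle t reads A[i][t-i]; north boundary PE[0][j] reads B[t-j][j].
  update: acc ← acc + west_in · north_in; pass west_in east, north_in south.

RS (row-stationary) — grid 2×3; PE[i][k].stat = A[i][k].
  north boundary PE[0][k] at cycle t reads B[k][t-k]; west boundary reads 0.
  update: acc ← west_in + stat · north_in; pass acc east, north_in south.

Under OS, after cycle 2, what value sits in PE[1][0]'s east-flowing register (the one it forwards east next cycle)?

OS 2×2: PE[1][0] cycle-by-cycle (with neighbour feeds):
  cycle 0: PE[0][0] → acc 2, east 2, south 1
  cycle 0: PE[1][0] → acc 0, east 0, south 0
  cycle 1: PE[0][0] → acc 34, east 4, south 8
  cycle 1: PE[1][0] → acc 1, east 1, south 1
  cycle 2: PE[0][0] → acc 39, east 1, south 5
  cycle 2: PE[1][0] → acc 65, east 8, south 8

register = 8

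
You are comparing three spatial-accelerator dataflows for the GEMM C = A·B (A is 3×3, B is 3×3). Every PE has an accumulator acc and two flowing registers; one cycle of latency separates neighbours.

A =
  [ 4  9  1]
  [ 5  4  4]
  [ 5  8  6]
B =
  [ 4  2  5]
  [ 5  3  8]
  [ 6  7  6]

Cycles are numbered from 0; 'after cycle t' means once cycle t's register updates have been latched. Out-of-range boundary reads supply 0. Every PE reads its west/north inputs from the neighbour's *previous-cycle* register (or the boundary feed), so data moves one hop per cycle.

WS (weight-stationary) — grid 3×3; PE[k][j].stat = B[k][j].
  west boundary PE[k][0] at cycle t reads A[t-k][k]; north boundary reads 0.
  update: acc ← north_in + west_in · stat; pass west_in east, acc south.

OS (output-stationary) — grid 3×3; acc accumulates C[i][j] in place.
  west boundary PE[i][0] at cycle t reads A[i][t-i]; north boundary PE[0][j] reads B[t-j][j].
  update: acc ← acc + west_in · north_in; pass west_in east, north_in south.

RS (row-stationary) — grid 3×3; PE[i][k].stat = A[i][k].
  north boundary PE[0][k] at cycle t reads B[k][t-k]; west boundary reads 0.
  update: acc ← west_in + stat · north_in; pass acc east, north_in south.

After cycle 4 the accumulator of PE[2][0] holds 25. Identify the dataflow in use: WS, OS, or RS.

dataflow = RS

WS (3×3 grid), PE[2][0]:
  @0  [2,0]  acc 0  |  →0  ↓0
  @1  [2,0]  acc 0  |  →0  ↓0
  @2  [2,0]  acc 67  |  →1  ↓67
  @3  [2,0]  acc 64  |  →4  ↓64
  @4  [2,0]  acc 96  |  →6  ↓96
OS (3×3 grid), PE[2][0]:
  @0  [2,0]  acc 0  |  →0  ↓0
  @1  [2,0]  acc 0  |  →0  ↓0
  @2  [2,0]  acc 20  |  →5  ↓4
  @3  [2,0]  acc 60  |  →8  ↓5
  @4  [2,0]  acc 96  |  →6  ↓6
RS (3×3 grid), PE[2][0]:
  @0  [2,0]  acc 0  |  →0  ↓0
  @1  [2,0]  acc 0  |  →0  ↓0
  @2  [2,0]  acc 20  |  →20  ↓4
  @3  [2,0]  acc 10  |  →10  ↓2
  @4  [2,0]  acc 25  |  →25  ↓5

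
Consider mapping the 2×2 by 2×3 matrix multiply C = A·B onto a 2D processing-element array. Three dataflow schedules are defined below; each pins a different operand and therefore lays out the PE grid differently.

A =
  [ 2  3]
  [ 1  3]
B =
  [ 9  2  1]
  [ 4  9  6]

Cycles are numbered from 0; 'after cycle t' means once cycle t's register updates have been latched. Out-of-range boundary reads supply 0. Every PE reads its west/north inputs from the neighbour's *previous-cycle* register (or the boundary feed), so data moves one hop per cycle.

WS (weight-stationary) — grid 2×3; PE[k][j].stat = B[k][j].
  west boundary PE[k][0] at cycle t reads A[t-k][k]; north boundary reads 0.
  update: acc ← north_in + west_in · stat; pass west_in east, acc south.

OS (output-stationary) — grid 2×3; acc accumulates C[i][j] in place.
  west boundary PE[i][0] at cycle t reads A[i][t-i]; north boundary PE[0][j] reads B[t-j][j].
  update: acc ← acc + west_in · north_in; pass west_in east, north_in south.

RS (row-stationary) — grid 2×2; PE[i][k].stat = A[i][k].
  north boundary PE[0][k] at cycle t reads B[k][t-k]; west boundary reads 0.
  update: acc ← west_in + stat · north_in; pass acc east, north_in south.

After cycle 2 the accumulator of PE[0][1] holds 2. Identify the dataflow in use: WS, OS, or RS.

dataflow = WS

— WS: 2×3; PE[0][1] trace:
  after 0 — PE[0][1] acc=0, pass-E 0, pass-S 0
  after 1 — PE[0][1] acc=4, pass-E 2, pass-S 4
  after 2 — PE[0][1] acc=2, pass-E 1, pass-S 2
— OS: 2×3; PE[0][1] trace:
  after 0 — PE[0][1] acc=0, pass-E 0, pass-S 0
  after 1 — PE[0][1] acc=4, pass-E 2, pass-S 2
  after 2 — PE[0][1] acc=31, pass-E 3, pass-S 9
— RS: 2×2; PE[0][1] trace:
  after 0 — PE[0][1] acc=0, pass-E 0, pass-S 0
  after 1 — PE[0][1] acc=30, pass-E 30, pass-S 4
  after 2 — PE[0][1] acc=31, pass-E 31, pass-S 9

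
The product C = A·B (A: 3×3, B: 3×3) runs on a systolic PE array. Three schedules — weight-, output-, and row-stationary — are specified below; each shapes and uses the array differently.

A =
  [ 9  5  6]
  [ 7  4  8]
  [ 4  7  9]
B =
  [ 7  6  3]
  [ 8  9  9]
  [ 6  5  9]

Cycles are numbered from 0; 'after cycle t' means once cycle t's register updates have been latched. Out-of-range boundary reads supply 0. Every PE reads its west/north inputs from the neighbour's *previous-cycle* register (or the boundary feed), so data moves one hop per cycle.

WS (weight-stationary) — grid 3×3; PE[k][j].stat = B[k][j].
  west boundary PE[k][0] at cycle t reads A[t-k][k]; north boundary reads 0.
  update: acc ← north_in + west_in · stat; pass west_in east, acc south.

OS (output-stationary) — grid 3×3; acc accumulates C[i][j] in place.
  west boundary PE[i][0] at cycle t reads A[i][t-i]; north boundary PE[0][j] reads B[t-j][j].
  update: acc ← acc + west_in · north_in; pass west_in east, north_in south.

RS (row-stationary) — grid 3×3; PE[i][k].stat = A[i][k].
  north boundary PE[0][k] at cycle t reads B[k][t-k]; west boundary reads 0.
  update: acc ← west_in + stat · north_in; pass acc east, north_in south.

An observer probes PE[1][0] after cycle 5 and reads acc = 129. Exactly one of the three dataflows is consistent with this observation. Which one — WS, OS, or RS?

— WS: 3×3; PE[1][0] trace:
  [0] (1,0) acc=0 (h:0 v:0)
  [1] (1,0) acc=103 (h:5 v:103)
  [2] (1,0) acc=81 (h:4 v:81)
  [3] (1,0) acc=84 (h:7 v:84)
  [4] (1,0) acc=0 (h:0 v:0)
  [5] (1,0) acc=0 (h:0 v:0)
— OS: 3×3; PE[1][0] trace:
  [0] (1,0) acc=0 (h:0 v:0)
  [1] (1,0) acc=49 (h:7 v:7)
  [2] (1,0) acc=81 (h:4 v:8)
  [3] (1,0) acc=129 (h:8 v:6)
  [4] (1,0) acc=129 (h:0 v:0)
  [5] (1,0) acc=129 (h:0 v:0)
— RS: 3×3; PE[1][0] trace:
  [0] (1,0) acc=0 (h:0 v:0)
  [1] (1,0) acc=49 (h:49 v:7)
  [2] (1,0) acc=42 (h:42 v:6)
  [3] (1,0) acc=21 (h:21 v:3)
  [4] (1,0) acc=0 (h:0 v:0)
  [5] (1,0) acc=0 (h:0 v:0)

dataflow = OS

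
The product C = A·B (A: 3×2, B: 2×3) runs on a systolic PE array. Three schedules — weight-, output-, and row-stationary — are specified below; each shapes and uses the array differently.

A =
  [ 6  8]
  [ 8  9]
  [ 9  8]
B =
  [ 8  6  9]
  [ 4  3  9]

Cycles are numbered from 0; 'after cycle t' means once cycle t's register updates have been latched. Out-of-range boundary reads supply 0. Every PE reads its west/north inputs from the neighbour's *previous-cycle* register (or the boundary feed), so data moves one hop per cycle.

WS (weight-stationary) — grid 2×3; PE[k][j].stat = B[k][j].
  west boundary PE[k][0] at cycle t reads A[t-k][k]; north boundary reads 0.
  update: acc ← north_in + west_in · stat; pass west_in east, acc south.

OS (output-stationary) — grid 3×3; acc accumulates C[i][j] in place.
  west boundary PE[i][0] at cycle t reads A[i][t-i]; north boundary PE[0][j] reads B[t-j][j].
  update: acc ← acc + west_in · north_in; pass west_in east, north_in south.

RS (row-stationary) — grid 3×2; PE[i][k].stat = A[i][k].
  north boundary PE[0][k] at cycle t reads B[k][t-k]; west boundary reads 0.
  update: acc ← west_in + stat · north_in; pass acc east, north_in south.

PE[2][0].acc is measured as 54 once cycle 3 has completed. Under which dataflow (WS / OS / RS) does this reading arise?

WS: PE[2][0] is outside its 2×3 grid.
OS [3×3] PE[2][0] across cycles:
  t=0 PE[2][0]: acc=0 h=0 v=0
  t=1 PE[2][0]: acc=0 h=0 v=0
  t=2 PE[2][0]: acc=72 h=9 v=8
  t=3 PE[2][0]: acc=104 h=8 v=4
RS [3×2] PE[2][0] across cycles:
  t=0 PE[2][0]: acc=0 h=0 v=0
  t=1 PE[2][0]: acc=0 h=0 v=0
  t=2 PE[2][0]: acc=72 h=72 v=8
  t=3 PE[2][0]: acc=54 h=54 v=6

dataflow = RS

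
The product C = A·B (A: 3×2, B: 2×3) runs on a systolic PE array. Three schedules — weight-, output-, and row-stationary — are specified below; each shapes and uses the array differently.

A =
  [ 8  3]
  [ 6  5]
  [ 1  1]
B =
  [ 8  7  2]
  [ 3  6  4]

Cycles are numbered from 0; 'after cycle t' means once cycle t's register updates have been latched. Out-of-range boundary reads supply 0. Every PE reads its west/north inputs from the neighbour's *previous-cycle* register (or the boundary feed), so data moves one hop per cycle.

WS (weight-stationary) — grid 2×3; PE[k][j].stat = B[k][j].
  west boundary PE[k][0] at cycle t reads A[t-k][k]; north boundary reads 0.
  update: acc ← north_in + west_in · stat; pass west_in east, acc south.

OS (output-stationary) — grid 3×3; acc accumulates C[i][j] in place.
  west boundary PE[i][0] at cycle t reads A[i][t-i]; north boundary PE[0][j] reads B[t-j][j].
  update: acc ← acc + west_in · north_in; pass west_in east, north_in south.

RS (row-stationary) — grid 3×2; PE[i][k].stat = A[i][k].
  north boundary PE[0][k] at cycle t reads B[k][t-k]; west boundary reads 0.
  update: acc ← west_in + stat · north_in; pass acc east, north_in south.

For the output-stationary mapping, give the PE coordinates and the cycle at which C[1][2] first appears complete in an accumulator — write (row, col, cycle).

OS: C[1][2] accumulates in PE[1][2]:
  c0 r1c2: 0 / 0 / 0
  c1 r1c2: 0 / 0 / 0
  c2 r1c2: 0 / 0 / 0
  c3 r1c2: 12 / 6 / 2
  c4 r1c2: 32 / 5 / 4

(row, col, cycle) = (1, 2, 4)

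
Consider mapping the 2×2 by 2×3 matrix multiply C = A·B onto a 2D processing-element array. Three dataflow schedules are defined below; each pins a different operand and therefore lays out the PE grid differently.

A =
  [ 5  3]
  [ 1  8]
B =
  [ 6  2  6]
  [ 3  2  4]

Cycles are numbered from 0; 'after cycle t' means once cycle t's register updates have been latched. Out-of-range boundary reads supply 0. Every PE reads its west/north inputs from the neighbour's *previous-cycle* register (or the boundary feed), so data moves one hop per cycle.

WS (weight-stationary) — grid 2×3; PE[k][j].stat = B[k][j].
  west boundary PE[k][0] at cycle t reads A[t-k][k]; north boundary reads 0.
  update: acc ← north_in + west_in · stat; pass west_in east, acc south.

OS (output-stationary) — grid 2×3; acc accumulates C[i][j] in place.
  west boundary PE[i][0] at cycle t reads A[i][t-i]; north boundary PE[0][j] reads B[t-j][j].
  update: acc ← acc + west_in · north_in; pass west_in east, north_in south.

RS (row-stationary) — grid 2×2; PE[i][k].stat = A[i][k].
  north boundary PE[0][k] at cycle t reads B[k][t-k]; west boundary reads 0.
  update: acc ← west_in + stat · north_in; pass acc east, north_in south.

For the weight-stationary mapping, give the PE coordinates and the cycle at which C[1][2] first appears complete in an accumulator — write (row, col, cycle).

(row, col, cycle) = (1, 2, 4)

Under WS, C[1][2] lands at PE[1][2]:
  @0  [1,2]  acc 0  |  →0  ↓0
  @1  [1,2]  acc 0  |  →0  ↓0
  @2  [1,2]  acc 0  |  →0  ↓0
  @3  [1,2]  acc 42  |  →3  ↓42
  @4  [1,2]  acc 38  |  →8  ↓38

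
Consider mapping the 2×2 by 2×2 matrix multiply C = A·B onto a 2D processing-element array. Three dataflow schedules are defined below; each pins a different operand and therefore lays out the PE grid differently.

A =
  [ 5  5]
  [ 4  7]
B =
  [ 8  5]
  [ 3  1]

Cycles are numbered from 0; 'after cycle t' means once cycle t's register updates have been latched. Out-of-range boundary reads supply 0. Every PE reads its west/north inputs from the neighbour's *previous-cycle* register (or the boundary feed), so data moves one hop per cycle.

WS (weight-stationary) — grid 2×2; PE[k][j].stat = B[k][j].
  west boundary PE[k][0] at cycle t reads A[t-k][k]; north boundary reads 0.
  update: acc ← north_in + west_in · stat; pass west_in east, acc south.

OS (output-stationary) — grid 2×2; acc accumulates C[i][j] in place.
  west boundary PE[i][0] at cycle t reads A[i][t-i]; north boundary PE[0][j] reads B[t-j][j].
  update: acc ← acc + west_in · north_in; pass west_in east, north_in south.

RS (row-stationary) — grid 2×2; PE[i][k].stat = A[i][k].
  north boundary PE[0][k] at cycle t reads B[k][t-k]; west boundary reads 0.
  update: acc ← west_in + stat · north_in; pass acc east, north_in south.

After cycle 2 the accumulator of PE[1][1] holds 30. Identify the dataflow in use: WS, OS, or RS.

WS [2×2] PE[1][1] across cycles:
  c0 r1c1: 0 / 0 / 0
  c1 r1c1: 0 / 0 / 0
  c2 r1c1: 30 / 5 / 30
OS [2×2] PE[1][1] across cycles:
  c0 r1c1: 0 / 0 / 0
  c1 r1c1: 0 / 0 / 0
  c2 r1c1: 20 / 4 / 5
RS [2×2] PE[1][1] across cycles:
  c0 r1c1: 0 / 0 / 0
  c1 r1c1: 0 / 0 / 0
  c2 r1c1: 53 / 53 / 3

dataflow = WS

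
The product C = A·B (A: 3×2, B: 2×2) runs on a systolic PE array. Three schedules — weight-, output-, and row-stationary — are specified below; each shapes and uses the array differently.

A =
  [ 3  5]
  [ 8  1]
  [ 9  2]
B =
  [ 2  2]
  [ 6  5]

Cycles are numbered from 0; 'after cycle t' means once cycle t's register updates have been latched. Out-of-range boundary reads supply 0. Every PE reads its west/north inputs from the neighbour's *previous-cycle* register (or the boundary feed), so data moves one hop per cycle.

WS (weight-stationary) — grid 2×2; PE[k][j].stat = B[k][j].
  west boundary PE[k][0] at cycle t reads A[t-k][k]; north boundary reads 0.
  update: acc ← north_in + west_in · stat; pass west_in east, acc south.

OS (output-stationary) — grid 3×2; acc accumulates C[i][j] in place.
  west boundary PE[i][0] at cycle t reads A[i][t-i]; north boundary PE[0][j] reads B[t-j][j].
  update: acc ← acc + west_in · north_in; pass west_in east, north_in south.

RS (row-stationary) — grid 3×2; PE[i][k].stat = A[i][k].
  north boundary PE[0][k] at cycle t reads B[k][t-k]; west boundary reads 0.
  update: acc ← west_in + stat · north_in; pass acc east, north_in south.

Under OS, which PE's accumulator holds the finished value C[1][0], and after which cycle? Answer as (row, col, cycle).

Under OS, C[1][0] lands at PE[1][0]:
  step 0 · PE1,0: acc=0; fwd→0 fwd↓0
  step 1 · PE1,0: acc=16; fwd→8 fwd↓2
  step 2 · PE1,0: acc=22; fwd→1 fwd↓6

(row, col, cycle) = (1, 0, 2)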